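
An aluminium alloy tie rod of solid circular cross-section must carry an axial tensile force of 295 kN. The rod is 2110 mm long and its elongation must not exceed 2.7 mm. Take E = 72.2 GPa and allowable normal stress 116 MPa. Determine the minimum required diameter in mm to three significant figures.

63.8 mm

Required area A ≥ P/σ_allow = 295000/116 = 2543 mm².
For a solid circular section, d ≥ √(4A/π) = 56.9 mm.
Elongation limit: A ≥ PL/(Eδ_allow) = 295000·2110/(72200·2.7) = 3193 mm² ⇒ d ≥ 63.76 mm.
The elongation limit governs.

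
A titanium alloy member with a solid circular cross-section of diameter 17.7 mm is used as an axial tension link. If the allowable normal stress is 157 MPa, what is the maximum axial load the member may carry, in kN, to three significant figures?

38.6 kN

A = 246.1 mm².
P_max = σ_allow · A = 157 · 246.1 = 38630 N = 38.63 kN.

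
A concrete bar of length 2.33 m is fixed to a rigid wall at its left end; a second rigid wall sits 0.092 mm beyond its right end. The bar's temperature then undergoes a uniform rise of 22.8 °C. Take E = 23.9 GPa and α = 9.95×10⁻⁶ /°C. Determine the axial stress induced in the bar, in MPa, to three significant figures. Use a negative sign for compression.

Free thermal expansion αLΔT = 9.95e-6 · 2330 · 22.8 = 0.5286 mm.
The walls engage after the gap closes; constrained expansion = 0.5286 − 0.092 = 0.4366 mm.
The walls impose strain ε = −(0.4366)/2330 = -1.8738e-04; σ = Eε = 23900 · -1.8738e-04 = -4.478 MPa.

-4.48 MPa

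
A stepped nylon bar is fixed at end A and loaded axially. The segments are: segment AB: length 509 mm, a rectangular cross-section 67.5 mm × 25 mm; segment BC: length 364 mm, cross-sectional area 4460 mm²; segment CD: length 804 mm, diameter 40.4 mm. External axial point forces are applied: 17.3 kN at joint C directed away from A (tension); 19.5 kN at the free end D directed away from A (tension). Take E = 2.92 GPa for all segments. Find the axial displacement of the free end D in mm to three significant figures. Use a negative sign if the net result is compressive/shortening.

Internal axial forces (sectioning from the free end, tension +): N_CD = 19.5 kN, N_BC = 36.8 kN, N_AB = 36.8 kN.
A_AB = 1688 mm².
A_CD = 1282 mm².
δ_AB = 36800·509/(1688·2920) = 3.801 mm
δ_BC = 36800·364/(4460·2920) = 1.029 mm
δ_CD = 19500·804/(1282·2920) = 4.188 mm
δ = Σδ_i = 9.018 mm.

9.02 mm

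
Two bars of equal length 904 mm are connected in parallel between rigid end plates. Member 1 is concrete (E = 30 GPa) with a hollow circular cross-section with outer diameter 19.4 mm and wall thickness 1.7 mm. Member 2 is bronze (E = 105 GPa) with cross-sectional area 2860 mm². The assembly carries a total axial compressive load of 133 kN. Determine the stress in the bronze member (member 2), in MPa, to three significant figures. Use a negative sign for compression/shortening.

-46.1 MPa

A_1 = 94.53 mm².
Equal strain + equilibrium ⇒ each member carries load in proportion to AE: A₁E₁ = 2836000 N, A₂E₂ = 300300000 N, ΣAE = 303100000 N.
σ₂ = P·E₂/ΣAE = -133000·105000/303100000 = -46.07 MPa.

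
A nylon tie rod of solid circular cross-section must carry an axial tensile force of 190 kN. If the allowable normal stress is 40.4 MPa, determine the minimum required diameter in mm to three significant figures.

Required area A ≥ P/σ_allow = 190000/40.4 = 4703 mm².
For a solid circular section, d ≥ √(4A/π) = 77.38 mm.

77.4 mm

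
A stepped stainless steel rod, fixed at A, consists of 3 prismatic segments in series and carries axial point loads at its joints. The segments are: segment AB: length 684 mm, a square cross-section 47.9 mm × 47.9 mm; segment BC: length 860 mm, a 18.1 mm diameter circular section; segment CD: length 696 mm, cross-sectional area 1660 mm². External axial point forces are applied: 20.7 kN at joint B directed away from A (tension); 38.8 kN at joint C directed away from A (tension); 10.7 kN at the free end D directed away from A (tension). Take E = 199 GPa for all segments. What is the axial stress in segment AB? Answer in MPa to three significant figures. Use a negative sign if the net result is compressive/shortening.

30.6 MPa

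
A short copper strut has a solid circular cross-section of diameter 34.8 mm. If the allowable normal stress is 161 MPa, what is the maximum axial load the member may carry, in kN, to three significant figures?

153 kN

A = 951.1 mm².
P_max = σ_allow · A = 161 · 951.1 = 153100 N = 153.1 kN.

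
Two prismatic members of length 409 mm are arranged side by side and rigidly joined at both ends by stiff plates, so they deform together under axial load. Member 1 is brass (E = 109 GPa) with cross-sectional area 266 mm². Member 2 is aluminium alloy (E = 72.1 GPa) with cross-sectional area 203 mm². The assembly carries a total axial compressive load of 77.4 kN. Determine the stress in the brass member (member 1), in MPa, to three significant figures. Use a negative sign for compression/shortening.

-193 MPa

Equal strain + equilibrium ⇒ each member carries load in proportion to AE: A₁E₁ = 28990000 N, A₂E₂ = 14640000 N, ΣAE = 43630000 N.
σ₁ = P·E₁/ΣAE = -77400·109000/43630000 = -193.4 MPa.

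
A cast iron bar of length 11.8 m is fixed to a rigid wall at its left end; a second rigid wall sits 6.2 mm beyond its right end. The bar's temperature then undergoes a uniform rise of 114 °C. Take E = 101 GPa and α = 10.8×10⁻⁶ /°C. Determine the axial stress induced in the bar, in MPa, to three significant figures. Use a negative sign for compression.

-71.3 MPa

Free thermal expansion αLΔT = 10.8e-6 · 11800 · 114 = 14.53 mm.
The walls engage after the gap closes; constrained expansion = 14.53 − 6.2 = 8.328 mm.
The walls impose strain ε = −(8.328)/11800 = -7.0578e-04; σ = Eε = 101000 · -7.0578e-04 = -71.28 MPa.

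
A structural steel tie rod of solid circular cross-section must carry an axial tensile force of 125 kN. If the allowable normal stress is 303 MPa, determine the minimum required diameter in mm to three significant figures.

Required area A ≥ P/σ_allow = 125000/303 = 412.5 mm².
For a solid circular section, d ≥ √(4A/π) = 22.92 mm.

22.9 mm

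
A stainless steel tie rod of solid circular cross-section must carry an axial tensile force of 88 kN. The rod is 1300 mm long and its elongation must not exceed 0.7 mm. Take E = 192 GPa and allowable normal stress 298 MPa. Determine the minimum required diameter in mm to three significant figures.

Required area A ≥ P/σ_allow = 88000/298 = 295.3 mm².
For a solid circular section, d ≥ √(4A/π) = 19.39 mm.
Elongation limit: A ≥ PL/(Eδ_allow) = 88000·1300/(192000·0.7) = 851.2 mm² ⇒ d ≥ 32.92 mm.
The elongation limit governs.

32.9 mm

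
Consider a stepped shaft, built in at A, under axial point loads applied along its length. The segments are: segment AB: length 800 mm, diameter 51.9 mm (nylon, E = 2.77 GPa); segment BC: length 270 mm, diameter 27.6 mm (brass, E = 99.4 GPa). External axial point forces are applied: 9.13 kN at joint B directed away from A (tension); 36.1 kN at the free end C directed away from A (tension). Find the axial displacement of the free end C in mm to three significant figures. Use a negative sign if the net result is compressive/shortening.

6.34 mm

Internal axial forces (sectioning from the free end, tension +): N_BC = 36.1 kN, N_AB = 45.23 kN.
A_AB = 2116 mm².
A_BC = 598.3 mm².
δ_AB = 45230·800/(2116·2770) = 6.175 mm
δ_BC = 36100·270/(598.3·99400) = 0.1639 mm
δ = Σδ_i = 6.339 mm.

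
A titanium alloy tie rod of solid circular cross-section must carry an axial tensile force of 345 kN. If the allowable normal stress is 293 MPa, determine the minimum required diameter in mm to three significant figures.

38.7 mm

Required area A ≥ P/σ_allow = 345000/293 = 1177 mm².
For a solid circular section, d ≥ √(4A/π) = 38.72 mm.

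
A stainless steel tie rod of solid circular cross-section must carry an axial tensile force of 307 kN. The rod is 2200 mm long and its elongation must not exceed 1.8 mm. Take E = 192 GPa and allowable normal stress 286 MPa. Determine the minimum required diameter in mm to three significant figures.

Required area A ≥ P/σ_allow = 307000/286 = 1073 mm².
For a solid circular section, d ≥ √(4A/π) = 36.97 mm.
Elongation limit: A ≥ PL/(Eδ_allow) = 307000·2200/(192000·1.8) = 1954 mm² ⇒ d ≥ 49.88 mm.
The elongation limit governs.

49.9 mm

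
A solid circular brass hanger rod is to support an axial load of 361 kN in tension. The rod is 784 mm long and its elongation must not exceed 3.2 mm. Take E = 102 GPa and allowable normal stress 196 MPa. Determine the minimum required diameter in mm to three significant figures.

Required area A ≥ P/σ_allow = 361000/196 = 1842 mm².
For a solid circular section, d ≥ √(4A/π) = 48.43 mm.
Elongation limit: A ≥ PL/(Eδ_allow) = 361000·784/(102000·3.2) = 867.1 mm² ⇒ d ≥ 33.23 mm.
The stress limit governs.

48.4 mm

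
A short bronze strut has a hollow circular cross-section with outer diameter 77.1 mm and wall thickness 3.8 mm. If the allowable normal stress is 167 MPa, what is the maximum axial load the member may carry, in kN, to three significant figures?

A = 875.1 mm².
P_max = σ_allow · A = 167 · 875.1 = 146100 N = 146.1 kN.

146 kN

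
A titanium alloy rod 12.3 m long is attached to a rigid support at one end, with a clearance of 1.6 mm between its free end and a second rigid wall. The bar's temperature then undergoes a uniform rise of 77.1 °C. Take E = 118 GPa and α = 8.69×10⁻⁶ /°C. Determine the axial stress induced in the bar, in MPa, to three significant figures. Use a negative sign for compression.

-63.7 MPa

Free thermal expansion αLΔT = 8.69e-6 · 12300 · 77.1 = 8.241 mm.
The walls engage after the gap closes; constrained expansion = 8.241 − 1.6 = 6.641 mm.
The walls impose strain ε = −(6.641)/12300 = -5.3992e-04; σ = Eε = 118000 · -5.3992e-04 = -63.71 MPa.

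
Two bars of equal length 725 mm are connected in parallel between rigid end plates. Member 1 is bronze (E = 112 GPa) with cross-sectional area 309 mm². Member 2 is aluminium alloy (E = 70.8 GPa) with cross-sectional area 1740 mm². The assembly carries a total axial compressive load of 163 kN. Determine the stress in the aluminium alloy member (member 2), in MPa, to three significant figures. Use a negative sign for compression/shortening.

-73.1 MPa

Equal strain + equilibrium ⇒ each member carries load in proportion to AE: A₁E₁ = 34610000 N, A₂E₂ = 123200000 N, ΣAE = 157800000 N.
σ₂ = P·E₂/ΣAE = -163000·70800/157800000 = -73.13 MPa.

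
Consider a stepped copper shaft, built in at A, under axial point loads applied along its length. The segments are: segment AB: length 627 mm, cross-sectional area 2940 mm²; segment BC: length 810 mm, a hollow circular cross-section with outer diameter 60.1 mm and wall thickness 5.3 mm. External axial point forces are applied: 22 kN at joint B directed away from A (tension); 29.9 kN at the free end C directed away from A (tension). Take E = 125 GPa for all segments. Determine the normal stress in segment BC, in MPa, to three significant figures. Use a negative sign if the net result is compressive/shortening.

32.8 MPa

Internal axial forces (sectioning from the free end, tension +): N_BC = 29.9 kN, N_AB = 51.9 kN.
A_BC = 912.4 mm².
σ_BC = N_BC/A_BC = 29900/912.4 = 32.77 MPa.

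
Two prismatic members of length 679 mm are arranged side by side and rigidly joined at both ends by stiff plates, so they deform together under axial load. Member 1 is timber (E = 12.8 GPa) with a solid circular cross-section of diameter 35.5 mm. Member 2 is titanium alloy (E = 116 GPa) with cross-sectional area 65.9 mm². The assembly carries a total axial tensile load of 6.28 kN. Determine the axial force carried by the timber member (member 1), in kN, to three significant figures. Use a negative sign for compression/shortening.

3.92 kN

A_1 = 989.8 mm².
Equal strain + equilibrium ⇒ each member carries load in proportion to AE: A₁E₁ = 12670000 N, A₂E₂ = 7644000 N, ΣAE = 20310000 N.
F₁ = P·A₁E₁/ΣAE = 6280·12670000/20310000 = 3917 N.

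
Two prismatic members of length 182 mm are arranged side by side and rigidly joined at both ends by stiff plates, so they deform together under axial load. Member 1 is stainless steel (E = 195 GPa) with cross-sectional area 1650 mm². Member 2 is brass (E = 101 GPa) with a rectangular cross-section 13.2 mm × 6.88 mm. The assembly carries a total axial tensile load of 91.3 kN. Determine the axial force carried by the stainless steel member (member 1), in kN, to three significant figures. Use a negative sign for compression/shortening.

A_2 = 90.82 mm².
Equal strain + equilibrium ⇒ each member carries load in proportion to AE: A₁E₁ = 321800000 N, A₂E₂ = 9172000 N, ΣAE = 330900000 N.
F₁ = P·A₁E₁/ΣAE = 91300·321800000/330900000 = 88770 N.

88.8 kN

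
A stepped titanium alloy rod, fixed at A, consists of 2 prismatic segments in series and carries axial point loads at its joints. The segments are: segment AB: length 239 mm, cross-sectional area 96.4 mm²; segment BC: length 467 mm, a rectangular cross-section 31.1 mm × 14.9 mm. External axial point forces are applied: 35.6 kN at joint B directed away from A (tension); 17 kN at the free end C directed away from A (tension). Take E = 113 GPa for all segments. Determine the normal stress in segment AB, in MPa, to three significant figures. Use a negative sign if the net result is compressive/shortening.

546 MPa

Internal axial forces (sectioning from the free end, tension +): N_BC = 17 kN, N_AB = 52.6 kN.
σ_AB = N_AB/A_AB = 52600/96.4 = 545.6 MPa.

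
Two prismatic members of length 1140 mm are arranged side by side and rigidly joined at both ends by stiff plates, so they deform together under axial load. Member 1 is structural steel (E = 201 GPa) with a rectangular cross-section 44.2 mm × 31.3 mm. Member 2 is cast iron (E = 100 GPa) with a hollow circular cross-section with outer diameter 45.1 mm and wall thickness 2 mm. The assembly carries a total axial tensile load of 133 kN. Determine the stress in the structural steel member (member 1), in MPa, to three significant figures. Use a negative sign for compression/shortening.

87.6 MPa

A_1 = 1383 mm².
A_2 = 270.8 mm².
Equal strain + equilibrium ⇒ each member carries load in proportion to AE: A₁E₁ = 278100000 N, A₂E₂ = 27080000 N, ΣAE = 305200000 N.
σ₁ = P·E₁/ΣAE = 133000·201000/305200000 = 87.6 MPa.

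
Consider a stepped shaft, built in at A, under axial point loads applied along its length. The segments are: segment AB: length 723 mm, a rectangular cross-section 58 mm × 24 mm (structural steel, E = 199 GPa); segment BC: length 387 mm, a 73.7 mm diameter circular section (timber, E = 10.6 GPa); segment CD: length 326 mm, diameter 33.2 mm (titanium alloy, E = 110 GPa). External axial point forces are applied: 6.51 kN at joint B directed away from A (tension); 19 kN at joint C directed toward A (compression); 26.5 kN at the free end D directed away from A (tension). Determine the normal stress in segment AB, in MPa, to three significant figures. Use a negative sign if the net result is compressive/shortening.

Internal axial forces (sectioning from the free end, tension +): N_CD = 26.5 kN, N_BC = 7.5 kN, N_AB = 14.01 kN.
A_AB = 1392 mm².
σ_AB = N_AB/A_AB = 14010/1392 = 10.06 MPa.

10.1 MPa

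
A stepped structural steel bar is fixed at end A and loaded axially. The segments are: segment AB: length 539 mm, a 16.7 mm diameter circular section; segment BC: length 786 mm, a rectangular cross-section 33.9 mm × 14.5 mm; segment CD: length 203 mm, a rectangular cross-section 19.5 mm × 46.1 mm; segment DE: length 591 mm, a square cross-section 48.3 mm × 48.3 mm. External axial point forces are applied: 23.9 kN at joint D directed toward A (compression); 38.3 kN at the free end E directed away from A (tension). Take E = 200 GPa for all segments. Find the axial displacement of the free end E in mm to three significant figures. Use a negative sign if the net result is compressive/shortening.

Internal axial forces (sectioning from the free end, tension +): N_DE = 38.3 kN, N_CD = 14.4 kN, N_BC = 14.4 kN, N_AB = 14.4 kN.
A_AB = 219 mm².
A_BC = 491.5 mm².
A_CD = 899 mm².
A_DE = 2333 mm².
δ_AB = 14400·539/(219·200000) = 0.1772 mm
δ_BC = 14400·786/(491.5·200000) = 0.1151 mm
δ_CD = 14400·203/(899·200000) = 0.01626 mm
δ_DE = 38300·591/(2333·200000) = 0.04851 mm
δ = Σδ_i = 0.3571 mm.

0.357 mm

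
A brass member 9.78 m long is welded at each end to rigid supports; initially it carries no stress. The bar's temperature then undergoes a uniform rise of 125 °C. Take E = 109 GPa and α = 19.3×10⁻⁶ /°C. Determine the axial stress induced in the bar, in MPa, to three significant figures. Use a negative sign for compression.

Free thermal expansion αLΔT = 19.3e-6 · 9780 · 125 = 23.59 mm.
The walls impose strain ε = −(23.59)/9780 = -2.4125e-03; σ = Eε = 109000 · -2.4125e-03 = -263 MPa.

-263 MPa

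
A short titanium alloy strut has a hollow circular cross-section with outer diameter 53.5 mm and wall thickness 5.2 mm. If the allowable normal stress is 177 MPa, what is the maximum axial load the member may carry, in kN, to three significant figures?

A = 789 mm².
P_max = σ_allow · A = 177 · 789 = 139700 N = 139.7 kN.

140 kN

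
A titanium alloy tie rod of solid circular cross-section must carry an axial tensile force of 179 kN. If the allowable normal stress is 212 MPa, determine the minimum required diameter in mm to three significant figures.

32.8 mm

Required area A ≥ P/σ_allow = 179000/212 = 844.3 mm².
For a solid circular section, d ≥ √(4A/π) = 32.79 mm.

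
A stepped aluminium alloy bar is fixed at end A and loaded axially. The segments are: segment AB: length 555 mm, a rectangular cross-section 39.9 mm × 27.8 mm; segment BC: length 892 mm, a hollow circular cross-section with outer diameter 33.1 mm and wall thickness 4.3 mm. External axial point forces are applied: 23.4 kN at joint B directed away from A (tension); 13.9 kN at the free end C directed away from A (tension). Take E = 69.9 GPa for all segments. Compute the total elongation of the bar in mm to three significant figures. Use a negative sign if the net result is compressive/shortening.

0.723 mm

Internal axial forces (sectioning from the free end, tension +): N_BC = 13.9 kN, N_AB = 37.3 kN.
A_AB = 1109 mm².
A_BC = 389.1 mm².
δ_AB = 37300·555/(1109·69900) = 0.267 mm
δ_BC = 13900·892/(389.1·69900) = 0.4559 mm
δ = Σδ_i = 0.7229 mm.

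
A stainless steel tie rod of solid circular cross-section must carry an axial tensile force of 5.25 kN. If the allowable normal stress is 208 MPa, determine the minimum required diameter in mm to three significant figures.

5.67 mm

Required area A ≥ P/σ_allow = 5250/208 = 25.24 mm².
For a solid circular section, d ≥ √(4A/π) = 5.669 mm.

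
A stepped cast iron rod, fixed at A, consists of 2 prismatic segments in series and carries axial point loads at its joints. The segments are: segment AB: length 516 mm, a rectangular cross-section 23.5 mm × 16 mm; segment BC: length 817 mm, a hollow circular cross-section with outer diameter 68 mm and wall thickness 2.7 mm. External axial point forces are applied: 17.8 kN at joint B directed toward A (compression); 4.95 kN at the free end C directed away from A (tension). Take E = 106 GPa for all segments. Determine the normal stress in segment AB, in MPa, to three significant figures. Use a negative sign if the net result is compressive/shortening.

-34.2 MPa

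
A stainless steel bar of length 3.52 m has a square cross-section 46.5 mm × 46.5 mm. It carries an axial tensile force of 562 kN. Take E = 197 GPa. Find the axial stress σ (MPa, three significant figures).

260 MPa

A = 2162 mm².
σ = N/A = 562000/2162 = 259.9 MPa.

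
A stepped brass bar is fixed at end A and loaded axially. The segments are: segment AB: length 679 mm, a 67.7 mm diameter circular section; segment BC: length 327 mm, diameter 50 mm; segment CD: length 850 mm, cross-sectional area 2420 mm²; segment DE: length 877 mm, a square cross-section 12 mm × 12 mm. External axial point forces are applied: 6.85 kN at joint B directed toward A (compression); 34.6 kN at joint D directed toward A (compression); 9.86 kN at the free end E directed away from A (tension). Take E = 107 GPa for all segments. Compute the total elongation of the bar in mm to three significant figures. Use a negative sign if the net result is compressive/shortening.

0.386 mm

Internal axial forces (sectioning from the free end, tension +): N_DE = 9.86 kN, N_CD = -24.74 kN, N_BC = -24.74 kN, N_AB = -31.59 kN.
A_AB = 3600 mm².
A_BC = 1963 mm².
A_DE = 144 mm².
δ_AB = -31590·679/(3600·107000) = -0.05569 mm
δ_BC = -24740·327/(1963·107000) = -0.03851 mm
δ_CD = -24740·850/(2420·107000) = -0.08121 mm
δ_DE = 9860·877/(144·107000) = 0.5612 mm
δ = Σδ_i = 0.3858 mm.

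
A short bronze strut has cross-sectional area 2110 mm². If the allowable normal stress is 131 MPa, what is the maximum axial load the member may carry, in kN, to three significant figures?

P_max = σ_allow · A = 131 · 2110 = 276400 N = 276.4 kN.

276 kN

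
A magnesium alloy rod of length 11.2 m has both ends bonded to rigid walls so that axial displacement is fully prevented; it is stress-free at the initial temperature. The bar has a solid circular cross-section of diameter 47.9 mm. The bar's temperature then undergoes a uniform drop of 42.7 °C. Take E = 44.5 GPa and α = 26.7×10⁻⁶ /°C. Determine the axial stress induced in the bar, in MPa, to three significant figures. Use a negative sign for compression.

50.7 MPa

Free thermal expansion αLΔT = 26.7e-6 · 11200 · -42.7 = -12.77 mm.
The walls impose strain ε = −(-12.77)/11200 = 1.1401e-03; σ = Eε = 44500 · 1.1401e-03 = 50.73 MPa.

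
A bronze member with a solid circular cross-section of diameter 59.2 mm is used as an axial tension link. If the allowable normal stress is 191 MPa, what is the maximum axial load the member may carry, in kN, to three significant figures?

526 kN

A = 2753 mm².
P_max = σ_allow · A = 191 · 2753 = 525700 N = 525.7 kN.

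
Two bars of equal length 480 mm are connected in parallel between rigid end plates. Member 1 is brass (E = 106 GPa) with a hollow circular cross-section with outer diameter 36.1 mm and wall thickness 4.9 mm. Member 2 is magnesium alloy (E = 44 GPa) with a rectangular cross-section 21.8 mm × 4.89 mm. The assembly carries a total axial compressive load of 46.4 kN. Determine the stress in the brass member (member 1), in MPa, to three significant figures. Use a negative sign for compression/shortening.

A_1 = 480.3 mm².
A_2 = 106.6 mm².
Equal strain + equilibrium ⇒ each member carries load in proportion to AE: A₁E₁ = 50910000 N, A₂E₂ = 4690000 N, ΣAE = 55600000 N.
σ₁ = P·E₁/ΣAE = -46400·106000/55600000 = -88.46 MPa.

-88.5 MPa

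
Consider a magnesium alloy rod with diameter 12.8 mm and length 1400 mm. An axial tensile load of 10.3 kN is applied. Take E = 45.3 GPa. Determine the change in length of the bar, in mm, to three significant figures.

A = 128.7 mm².
δ_mech = NL/(AE) = 10300·1400/(128.7·45300) = 2.474 mm.

2.47 mm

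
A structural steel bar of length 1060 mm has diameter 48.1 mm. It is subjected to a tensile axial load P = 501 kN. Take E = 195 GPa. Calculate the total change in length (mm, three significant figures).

A = 1817 mm².
δ_mech = NL/(AE) = 501000·1060/(1817·195000) = 1.499 mm.

1.50 mm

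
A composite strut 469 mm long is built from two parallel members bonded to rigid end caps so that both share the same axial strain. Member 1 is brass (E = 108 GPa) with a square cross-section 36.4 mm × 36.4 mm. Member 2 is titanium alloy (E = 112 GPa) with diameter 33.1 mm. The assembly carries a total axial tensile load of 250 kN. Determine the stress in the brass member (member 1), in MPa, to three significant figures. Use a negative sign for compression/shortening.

113 MPa

A_1 = 1325 mm².
A_2 = 860.5 mm².
Equal strain + equilibrium ⇒ each member carries load in proportion to AE: A₁E₁ = 143100000 N, A₂E₂ = 96370000 N, ΣAE = 239500000 N.
σ₁ = P·E₁/ΣAE = 250000·108000/239500000 = 112.7 MPa.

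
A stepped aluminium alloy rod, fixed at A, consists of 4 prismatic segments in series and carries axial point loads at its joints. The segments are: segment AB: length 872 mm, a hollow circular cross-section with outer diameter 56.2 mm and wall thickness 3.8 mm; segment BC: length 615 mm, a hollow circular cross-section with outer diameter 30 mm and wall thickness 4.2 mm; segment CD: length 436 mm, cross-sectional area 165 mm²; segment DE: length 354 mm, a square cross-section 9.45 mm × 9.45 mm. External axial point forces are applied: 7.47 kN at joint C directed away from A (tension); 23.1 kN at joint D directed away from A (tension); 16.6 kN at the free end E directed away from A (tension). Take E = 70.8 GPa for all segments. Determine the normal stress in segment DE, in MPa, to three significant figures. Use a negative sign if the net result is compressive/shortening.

186 MPa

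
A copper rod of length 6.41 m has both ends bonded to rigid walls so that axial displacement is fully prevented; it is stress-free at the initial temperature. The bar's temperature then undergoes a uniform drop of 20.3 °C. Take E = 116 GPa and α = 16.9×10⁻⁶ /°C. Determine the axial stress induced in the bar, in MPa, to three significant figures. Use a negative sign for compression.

39.8 MPa

Free thermal expansion αLΔT = 16.9e-6 · 6410 · -20.3 = -2.199 mm.
The walls impose strain ε = −(-2.199)/6410 = 3.4307e-04; σ = Eε = 116000 · 3.4307e-04 = 39.8 MPa.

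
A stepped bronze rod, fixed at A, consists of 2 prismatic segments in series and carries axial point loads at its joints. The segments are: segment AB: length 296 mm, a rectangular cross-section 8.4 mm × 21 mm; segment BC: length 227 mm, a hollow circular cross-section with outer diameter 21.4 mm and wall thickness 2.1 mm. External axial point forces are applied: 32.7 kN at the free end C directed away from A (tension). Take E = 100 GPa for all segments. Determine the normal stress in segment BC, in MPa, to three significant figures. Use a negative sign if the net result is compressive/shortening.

Internal axial forces (sectioning from the free end, tension +): N_BC = 32.7 kN, N_AB = 32.7 kN.
A_BC = 127.3 mm².
σ_BC = N_BC/A_BC = 32700/127.3 = 256.8 MPa.

257 MPa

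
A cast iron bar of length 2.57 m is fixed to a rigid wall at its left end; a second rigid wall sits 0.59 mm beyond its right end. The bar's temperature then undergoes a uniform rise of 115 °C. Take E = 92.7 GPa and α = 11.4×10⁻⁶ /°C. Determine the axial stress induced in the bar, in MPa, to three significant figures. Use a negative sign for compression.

-100 MPa

Free thermal expansion αLΔT = 11.4e-6 · 2570 · 115 = 3.369 mm.
The walls engage after the gap closes; constrained expansion = 3.369 − 0.59 = 2.779 mm.
The walls impose strain ε = −(2.779)/2570 = -1.0814e-03; σ = Eε = 92700 · -1.0814e-03 = -100.2 MPa.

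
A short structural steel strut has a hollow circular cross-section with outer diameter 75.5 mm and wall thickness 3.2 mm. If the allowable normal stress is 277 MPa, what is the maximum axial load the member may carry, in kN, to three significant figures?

A = 726.8 mm².
P_max = σ_allow · A = 277 · 726.8 = 201300 N = 201.3 kN.

201 kN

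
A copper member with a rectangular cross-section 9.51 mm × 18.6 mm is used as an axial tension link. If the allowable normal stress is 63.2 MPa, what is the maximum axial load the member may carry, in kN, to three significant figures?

A = 176.9 mm².
P_max = σ_allow · A = 63.2 · 176.9 = 11180 N = 11.18 kN.

11.2 kN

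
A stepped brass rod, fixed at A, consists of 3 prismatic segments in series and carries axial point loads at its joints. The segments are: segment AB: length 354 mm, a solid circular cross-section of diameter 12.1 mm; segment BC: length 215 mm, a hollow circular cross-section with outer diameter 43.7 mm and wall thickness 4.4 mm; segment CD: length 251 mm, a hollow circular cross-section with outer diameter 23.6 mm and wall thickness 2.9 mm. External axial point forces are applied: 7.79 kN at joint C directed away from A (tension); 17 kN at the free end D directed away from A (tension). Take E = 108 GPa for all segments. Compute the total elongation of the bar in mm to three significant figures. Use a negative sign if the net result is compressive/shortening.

Internal axial forces (sectioning from the free end, tension +): N_CD = 17 kN, N_BC = 24.79 kN, N_AB = 24.79 kN.
A_AB = 115 mm².
A_BC = 543.2 mm².
A_CD = 188.6 mm².
δ_AB = 24790·354/(115·108000) = 0.7066 mm
δ_BC = 24790·215/(543.2·108000) = 0.09084 mm
δ_CD = 17000·251/(188.6·108000) = 0.2095 mm
δ = Σδ_i = 1.007 mm.

1.01 mm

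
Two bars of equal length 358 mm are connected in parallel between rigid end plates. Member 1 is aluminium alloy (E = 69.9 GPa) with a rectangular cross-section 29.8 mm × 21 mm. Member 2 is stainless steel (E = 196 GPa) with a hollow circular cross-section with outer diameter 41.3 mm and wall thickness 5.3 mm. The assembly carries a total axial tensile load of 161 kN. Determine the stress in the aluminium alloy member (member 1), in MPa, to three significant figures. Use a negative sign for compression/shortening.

69.8 MPa

A_1 = 625.8 mm².
A_2 = 599.4 mm².
Equal strain + equilibrium ⇒ each member carries load in proportion to AE: A₁E₁ = 43740000 N, A₂E₂ = 117500000 N, ΣAE = 161200000 N.
σ₁ = P·E₁/ΣAE = 161000·69900/161200000 = 69.8 MPa.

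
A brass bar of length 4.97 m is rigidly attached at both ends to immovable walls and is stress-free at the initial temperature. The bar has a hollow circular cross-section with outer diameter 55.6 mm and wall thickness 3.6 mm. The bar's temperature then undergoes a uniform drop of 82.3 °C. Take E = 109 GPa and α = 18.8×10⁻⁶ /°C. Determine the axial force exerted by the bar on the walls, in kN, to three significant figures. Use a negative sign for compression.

Free thermal expansion αLΔT = 18.8e-6 · 4970 · -82.3 = -7.69 mm.
The walls impose strain ε = −(-7.69)/4970 = 1.5472e-03; σ = Eε = 109000 · 1.5472e-03 = 168.6 MPa.
Wall reaction R = σ·A = 168.6·588.1 = 99180 N = 99.18 kN.

99.2 kN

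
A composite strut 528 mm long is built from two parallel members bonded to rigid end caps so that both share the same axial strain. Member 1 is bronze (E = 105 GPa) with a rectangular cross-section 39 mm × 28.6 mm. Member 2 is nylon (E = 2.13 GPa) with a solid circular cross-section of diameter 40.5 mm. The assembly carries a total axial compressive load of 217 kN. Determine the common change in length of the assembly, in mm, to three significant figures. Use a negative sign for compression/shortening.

-0.956 mm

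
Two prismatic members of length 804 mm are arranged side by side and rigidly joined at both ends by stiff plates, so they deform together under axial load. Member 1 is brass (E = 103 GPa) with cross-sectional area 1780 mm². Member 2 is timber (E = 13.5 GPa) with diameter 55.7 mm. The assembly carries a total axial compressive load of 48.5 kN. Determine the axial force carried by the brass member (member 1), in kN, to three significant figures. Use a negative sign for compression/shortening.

-41.1 kN

A_2 = 2437 mm².
Equal strain + equilibrium ⇒ each member carries load in proportion to AE: A₁E₁ = 183300000 N, A₂E₂ = 32900000 N, ΣAE = 216200000 N.
F₁ = P·A₁E₁/ΣAE = -48500·183300000/216200000 = -41120 N.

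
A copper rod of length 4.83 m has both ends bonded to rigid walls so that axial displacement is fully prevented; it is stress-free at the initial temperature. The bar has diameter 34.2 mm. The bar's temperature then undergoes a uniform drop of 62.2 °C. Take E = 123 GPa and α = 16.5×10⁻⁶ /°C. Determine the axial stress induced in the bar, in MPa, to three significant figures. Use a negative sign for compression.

126 MPa

Free thermal expansion αLΔT = 16.5e-6 · 4830 · -62.2 = -4.957 mm.
The walls impose strain ε = −(-4.957)/4830 = 1.0263e-03; σ = Eε = 123000 · 1.0263e-03 = 126.2 MPa.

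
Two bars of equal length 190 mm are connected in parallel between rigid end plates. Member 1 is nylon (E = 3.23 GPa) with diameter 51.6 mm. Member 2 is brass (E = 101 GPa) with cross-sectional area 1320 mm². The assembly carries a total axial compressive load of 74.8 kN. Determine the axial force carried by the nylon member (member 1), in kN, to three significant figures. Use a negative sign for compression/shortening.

A_1 = 2091 mm².
Equal strain + equilibrium ⇒ each member carries load in proportion to AE: A₁E₁ = 6754000 N, A₂E₂ = 133300000 N, ΣAE = 140100000 N.
F₁ = P·A₁E₁/ΣAE = -74800·6754000/140100000 = -3607 N.

-3.61 kN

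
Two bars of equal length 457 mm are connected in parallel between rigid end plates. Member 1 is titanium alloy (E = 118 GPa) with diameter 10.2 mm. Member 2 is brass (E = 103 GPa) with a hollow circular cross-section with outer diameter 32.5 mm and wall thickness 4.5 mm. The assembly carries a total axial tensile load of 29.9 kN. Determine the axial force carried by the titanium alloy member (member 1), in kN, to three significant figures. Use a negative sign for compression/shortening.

A_1 = 81.71 mm².
A_2 = 395.8 mm².
Equal strain + equilibrium ⇒ each member carries load in proportion to AE: A₁E₁ = 9642000 N, A₂E₂ = 40770000 N, ΣAE = 50410000 N.
F₁ = P·A₁E₁/ΣAE = 29900·9642000/50410000 = 5719 N.

5.72 kN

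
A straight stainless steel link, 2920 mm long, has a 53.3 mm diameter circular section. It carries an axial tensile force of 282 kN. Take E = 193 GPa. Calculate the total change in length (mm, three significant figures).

A = 2231 mm².
δ_mech = NL/(AE) = 282000·2920/(2231·193000) = 1.912 mm.

1.91 mm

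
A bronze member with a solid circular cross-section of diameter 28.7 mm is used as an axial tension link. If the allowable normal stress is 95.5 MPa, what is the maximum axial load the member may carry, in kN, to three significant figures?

A = 646.9 mm².
P_max = σ_allow · A = 95.5 · 646.9 = 61780 N = 61.78 kN.

61.8 kN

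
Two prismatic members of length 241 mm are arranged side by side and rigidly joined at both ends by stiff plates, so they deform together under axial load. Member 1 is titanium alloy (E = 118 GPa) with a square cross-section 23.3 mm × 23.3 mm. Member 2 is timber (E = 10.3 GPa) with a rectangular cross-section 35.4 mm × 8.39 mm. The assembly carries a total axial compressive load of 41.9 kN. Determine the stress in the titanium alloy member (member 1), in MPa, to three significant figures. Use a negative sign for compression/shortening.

A_1 = 542.9 mm².
A_2 = 297 mm².
Equal strain + equilibrium ⇒ each member carries load in proportion to AE: A₁E₁ = 64060000 N, A₂E₂ = 3059000 N, ΣAE = 67120000 N.
σ₁ = P·E₁/ΣAE = -41900·118000/67120000 = -73.66 MPa.

-73.7 MPa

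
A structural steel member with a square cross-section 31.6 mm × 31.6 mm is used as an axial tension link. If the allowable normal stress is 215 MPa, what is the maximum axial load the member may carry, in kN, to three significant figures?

215 kN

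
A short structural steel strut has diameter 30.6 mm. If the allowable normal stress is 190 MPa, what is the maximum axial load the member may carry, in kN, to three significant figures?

140 kN

A = 735.4 mm².
P_max = σ_allow · A = 190 · 735.4 = 139700 N = 139.7 kN.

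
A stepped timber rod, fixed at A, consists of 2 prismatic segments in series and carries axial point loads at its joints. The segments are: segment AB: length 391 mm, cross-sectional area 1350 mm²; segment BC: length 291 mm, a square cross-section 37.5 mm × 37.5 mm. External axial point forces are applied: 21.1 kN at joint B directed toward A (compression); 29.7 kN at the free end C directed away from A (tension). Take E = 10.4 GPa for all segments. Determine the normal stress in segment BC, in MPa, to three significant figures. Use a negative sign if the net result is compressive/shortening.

Internal axial forces (sectioning from the free end, tension +): N_BC = 29.7 kN, N_AB = 8.6 kN.
A_BC = 1406 mm².
σ_BC = N_BC/A_BC = 29700/1406 = 21.12 MPa.

21.1 MPa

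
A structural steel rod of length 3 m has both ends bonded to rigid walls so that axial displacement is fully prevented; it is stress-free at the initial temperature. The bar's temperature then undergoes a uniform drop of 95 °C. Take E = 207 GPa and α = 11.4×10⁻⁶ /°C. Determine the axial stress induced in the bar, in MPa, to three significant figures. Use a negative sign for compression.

Free thermal expansion αLΔT = 11.4e-6 · 3000 · -95 = -3.249 mm.
The walls impose strain ε = −(-3.249)/3000 = 1.0830e-03; σ = Eε = 207000 · 1.0830e-03 = 224.2 MPa.

224 MPa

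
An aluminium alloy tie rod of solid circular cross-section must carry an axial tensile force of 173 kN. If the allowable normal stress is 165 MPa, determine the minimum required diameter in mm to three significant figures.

Required area A ≥ P/σ_allow = 173000/165 = 1048 mm².
For a solid circular section, d ≥ √(4A/π) = 36.54 mm.

36.5 mm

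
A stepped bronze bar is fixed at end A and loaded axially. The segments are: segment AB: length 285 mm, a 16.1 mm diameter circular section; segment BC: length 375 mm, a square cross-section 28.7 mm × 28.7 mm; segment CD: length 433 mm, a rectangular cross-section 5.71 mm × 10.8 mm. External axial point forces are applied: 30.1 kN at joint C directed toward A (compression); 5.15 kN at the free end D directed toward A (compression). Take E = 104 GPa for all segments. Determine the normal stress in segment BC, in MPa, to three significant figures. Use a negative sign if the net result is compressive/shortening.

Internal axial forces (sectioning from the free end, tension +): N_CD = -5.15 kN, N_BC = -35.25 kN, N_AB = -35.25 kN.
A_BC = 823.7 mm².
σ_BC = N_BC/A_BC = -35250/823.7 = -42.8 MPa.

-42.8 MPa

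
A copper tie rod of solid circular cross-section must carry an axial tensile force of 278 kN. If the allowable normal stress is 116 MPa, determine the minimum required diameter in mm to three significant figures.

Required area A ≥ P/σ_allow = 278000/116 = 2397 mm².
For a solid circular section, d ≥ √(4A/π) = 55.24 mm.

55.2 mm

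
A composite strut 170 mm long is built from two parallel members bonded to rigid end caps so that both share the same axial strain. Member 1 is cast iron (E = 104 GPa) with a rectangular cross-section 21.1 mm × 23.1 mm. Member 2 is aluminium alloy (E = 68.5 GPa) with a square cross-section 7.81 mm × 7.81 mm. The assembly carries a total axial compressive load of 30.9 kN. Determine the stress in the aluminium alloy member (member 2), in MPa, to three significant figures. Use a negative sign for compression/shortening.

A_1 = 487.4 mm².
A_2 = 61 mm².
Equal strain + equilibrium ⇒ each member carries load in proportion to AE: A₁E₁ = 50690000 N, A₂E₂ = 4178000 N, ΣAE = 54870000 N.
σ₂ = P·E₂/ΣAE = -30900·68500/54870000 = -38.58 MPa.

-38.6 MPa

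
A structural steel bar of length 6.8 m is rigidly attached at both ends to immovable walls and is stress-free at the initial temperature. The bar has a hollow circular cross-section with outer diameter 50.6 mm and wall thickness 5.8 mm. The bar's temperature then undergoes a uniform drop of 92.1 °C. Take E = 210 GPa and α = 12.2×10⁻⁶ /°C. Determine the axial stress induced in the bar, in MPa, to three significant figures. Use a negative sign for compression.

Free thermal expansion αLΔT = 12.2e-6 · 6800 · -92.1 = -7.641 mm.
The walls impose strain ε = −(-7.641)/6800 = 1.1236e-03; σ = Eε = 210000 · 1.1236e-03 = 236 MPa.

236 MPa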